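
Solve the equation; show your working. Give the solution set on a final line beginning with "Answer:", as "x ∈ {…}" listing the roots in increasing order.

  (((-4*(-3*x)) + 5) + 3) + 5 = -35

Step 1. [(((-4*(-3*x)) + 5) + 3) + 5 = -35] +5 is outermost — subtract 5 both sides ⇒ sub: ((-4*(-3*x)) + 5) + 3 = -40.
Step 2. [((-4*(-3*x)) + 5) + 3 = -40] 3 comes off first (subtract 3), so sub: (-4*(-3*x)) + 5 = -43.
Step 3. [(-4*(-3*x)) + 5 = -43] 5 comes off first (subtract 5), so sub: -4*(-3*x) = -48.
Step 4. [-4*(-3*x) = -48] -4·(inner) — divide through by -4, so div: -3*x = 12.
Step 5. [-3*x = 12] divide by the outer -3. So div: x = -4.

Answer: x ∈ {-4}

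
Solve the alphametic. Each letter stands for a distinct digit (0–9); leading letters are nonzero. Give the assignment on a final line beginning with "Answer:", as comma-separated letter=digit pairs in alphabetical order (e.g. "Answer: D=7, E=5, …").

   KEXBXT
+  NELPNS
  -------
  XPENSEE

Step 1. [col 1: T + S ≡ E (mod 10)] column 1 (T + S ≡ E (mod 10), carry-in 0) doesn't pin S yet; pick S=6 and continue ⇒ S=6.
Step 2. [col 1: T + S ≡ E (mod 10)] several values work for T in column 1 (T + S ≡ E (mod 10), carry-in 0); try T=4, so T=4.
Step 3. [col 1: T + S ≡ E (mod 10)] column 1: given T=4, S=6, carry-in 0, and digits 4,6 already taken and all letters distinct, T+S≡E (mod 10) forces E=0. So E=0.
Step 4. [col 2: X + N ≡ E (mod 10)] several values work for N in column 2 (X + N ≡ E (mod 10), carry-in 1); try N=8, so N=8.
Step 5. [col 2: X + N ≡ E (mod 10)] column 2: given N=8, E=0, carry-in 1, and digits 0,4,6,8 already taken and all letters distinct, X+N≡E (mod 10) forces X=1. So X=1.
Step 6. [col 3: B + P ≡ S (mod 10)] B=2 is one option consistent with column 3 (B + P ≡ S (mod 10), carry-in 1) — take it. So B=2.
Step 7. [col 3: B + P ≡ S (mod 10)] in column 3 we have B+P≡S with carry-in 1; given B=2, S=6 and digits 0,1,2,4,6,8 already taken and all letters distinct, that pins P to 3 ⇒ P=3.
Step 8. [col 4: X + L ≡ N (mod 10)] column 4: given X=1, N=8, carry-in 0, and digits 0,1,2,3,4,6,8 already taken and all letters distinct, X+L≡N (mod 10) forces L=7 ⇒ L=7.
Step 9. [col 6: K + N ≡ P (mod 10)] in column 6 we have K+N≡P with carry-in 0; given N=8, P=3 and digits 0,1,2,3,4,6,7,8 already taken and all letters distinct, that pins K to 5. So K=5.

Answer: B=2, E=0, K=5, L=7, N=8, P=3, S=6, T=4, X=1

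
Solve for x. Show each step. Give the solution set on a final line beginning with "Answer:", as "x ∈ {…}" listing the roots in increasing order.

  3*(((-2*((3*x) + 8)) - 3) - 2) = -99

Step 1. [3*(((-2*((3*x) + 8)) - 3) - 2) = -99] 3·(inner) — divide through by 3 ⇒ div: ((-2*((3*x) + 8)) - 3) - 2 = -33.
Step 2. [((-2*((3*x) + 8)) - 3) - 2 = -33] peel the -2: add 2 from each side. So sub: (-2*((3*x) + 8)) - 3 = -31.
Step 3. [(-2*((3*x) + 8)) - 3 = -31] the outer -3 inverts by adding 3, so sub: -2*((3*x) + 8) = -28.
Step 4. [-2*((3*x) + 8) = -28] -2 out front; divide by -2. So div: (3*x) + 8 = 14.
Step 5. [(3*x) + 8 = 14] peel the +8: subtract 8 from each side, so sub: 3*x = 6.
Step 6. [3*x = 6] 3 out front; divide by 3. So div: x = 2.

Answer: x ∈ {2}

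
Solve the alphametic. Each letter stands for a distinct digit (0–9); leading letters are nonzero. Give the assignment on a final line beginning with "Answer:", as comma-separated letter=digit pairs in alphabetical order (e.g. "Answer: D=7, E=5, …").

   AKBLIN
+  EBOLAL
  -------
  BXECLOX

Step 1. [col 1: N + L ≡ X (mod 10)] column 1 (N + L ≡ X (mod 10), carry-in 0) doesn't pin X yet; pick X=4 and continue ⇒ X=4.
Step 2. [B] adding two 6-digit numbers gives at most 6+1 digits, and here it does — B is that final carry and must be 1. So B=1.
Step 3. [col 1: N + L ≡ X (mod 10)] no forcing yet in column 1 (carry-in 0); N=5 is free and consistent — try it. So N=5.
Step 4. [col 1: N + L ≡ X (mod 10)] from column 1 (N=5, X=4, carry-in 0, digits 1,4,5 already taken and all letters distinct): L must equal 9 ⇒ L=9.
Step 5. [col 2: I + A ≡ O (mod 10)] several values work for I in column 2 (I + A ≡ O (mod 10), carry-in 1); try I=3 ⇒ I=3.
Step 6. [col 2: I + A ≡ O (mod 10)] A=6 is one option consistent with column 2 (I + A ≡ O (mod 10), carry-in 1) — take it ⇒ A=6.
Step 7. [col 2: I + A ≡ O (mod 10)] from column 2 (I=3, A=6, carry-in 1, digits 1,3,4,5,6,9 already taken and all letters distinct): O must equal 0, so O=0.
Step 8. [col 4: B + O ≡ C (mod 10)] from column 4 (B=1, O=0, carry-in 1, digits 0,1,3,4,5,6,9 already taken and all letters distinct): C must equal 2 ⇒ C=2.
Step 9. [col 5: K + B ≡ E (mod 10)] column 5 reads K+B+carry(0)=E with B=1; with digits 0,1,2,3,4,5,6,9 already taken and all letters distinct, the only value for E is 8, so E=8.
Step 10. [col 5: K + B ≡ E (mod 10)] in column 5 we have K+B≡E with carry-in 0; given B=1, E=8 and digits 0,1,2,3,4,5,6,8,9 already taken and all letters distinct, that pins K to 7 ⇒ K=7.

Answer: A=6, B=1, C=2, E=8, I=3, K=7, L=9, N=5, O=0, X=4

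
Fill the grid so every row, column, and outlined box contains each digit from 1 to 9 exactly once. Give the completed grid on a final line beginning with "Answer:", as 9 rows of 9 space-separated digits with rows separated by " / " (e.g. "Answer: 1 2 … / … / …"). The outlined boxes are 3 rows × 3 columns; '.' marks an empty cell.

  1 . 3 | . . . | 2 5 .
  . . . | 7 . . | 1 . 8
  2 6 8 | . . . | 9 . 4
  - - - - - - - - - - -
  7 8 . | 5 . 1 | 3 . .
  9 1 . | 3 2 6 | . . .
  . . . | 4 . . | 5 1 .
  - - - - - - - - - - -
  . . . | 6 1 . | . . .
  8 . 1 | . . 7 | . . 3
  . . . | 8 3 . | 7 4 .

Step 1. [r4c5∈{9}] only 9 remains possible at r4c5 ⇒ r4c5=9.
Step 2. [r2c6∈{2,3,4,5,9}] across row 2, 2 lands solely at r2c6. So r2c6=2.
Step 3. [r4c3∈{2,4,6}] in row 4, 4 fits only at r4c3 ⇒ r4c3=4.
Step 4. [r6c9∈{2,6,7,9}] in row 6, 9 fits only at r6c9. So r6c9=9.
Step 5. [r1c2∈{4,7,9}] box 1 places 7 nowhere but r1c2. So r1c2=7.
Step 6. [r1c9∈{6}] r1c9 is down to just 6, so r1c9=6.
Step 7. [r5c3∈{5}] r5c3 is down to just 5. So r5c3=5.
Step 8. [r2c3∈{9}] r2c3's peers cover all but 9 ⇒ r2c3=9.
Step 9. [r4c9∈{2}] r4c9's peers cover all but 2, so r4c9=2.
Step 10. [r7c9∈{5}] r7c9's peers cover all but 5, so r7c9=5.
Step 11. [r3c5∈{5}] r3c5's peers cover all but 5 ⇒ r3c5=5.
Step 12. [r8c2∈{2,4,5,9}] across row 8, 5 lands solely at r8c2, so r8c2=5.
Step 13. [r2c2∈{4}] only 4 remains possible at r2c2, so r2c2=4.
Step 14. [r9c1∈{6}] only 6 remains possible at r9c1. So r9c1=6.
Step 15. [r9c3∈{2}] r9c3 has the single candidate 2 ⇒ r9c3=2.
Step 16. [r7c8∈{2,8,9}] 2 has one home in row 7: r7c8. So r7c8=2.
Step 17. [r8c5∈{4}] r8c5's peers cover all but 4 ⇒ r8c5=4.
Step 18. [r7c6∈{9}] nothing but 9 survives at r7c6. So r7c6=9.
Step 19. [r6c6∈{8}] r6c6 has the single candidate 8 ⇒ r6c6=8.
Step 20. [r3c8∈{3,7}] in row 3, 7 fits only at r3c8 ⇒ r3c8=7.
Step 21. [r6c1∈{3}] r6c1's peers cover all but 3 ⇒ r6c1=3.
Step 22. [r5c7∈{4,8}] across row 5, 4 lands solely at r5c7, so r5c7=4.
Step 23. [r4c8∈{6}] r4c8's peers cover all but 6. So r4c8=6.
Step 24. [r5c9∈{7}] r5c9 has the single candidate 7. So r5c9=7.
Step 25. [r8c7∈{6}] r8c7's peers cover all but 6 ⇒ r8c7=6.
Step 26. [r6c5∈{7}] only 7 remains possible at r6c5 ⇒ r6c5=7.
Step 27. [r8c8∈{9}] only 9 remains possible at r8c8 ⇒ r8c8=9.
Step 28. [r8c4∈{2}] r8c4's peers cover all but 2. So r8c4=2.
Step 29. [r1c4∈{9}] only 9 remains possible at r1c4, so r1c4=9.
Step 30. [r9c6∈{5}] r9c6 is down to just 5. So r9c6=5.
Step 31. [r6c3∈{6}] r6c3's peers cover all but 6 ⇒ r6c3=6.
Step 32. [r7c2∈{3}] nothing but 3 survives at r7c2, so r7c2=3.
Step 33. [r2c5∈{6}] nothing but 6 survives at r2c5. So r2c5=6.
Step 34. [r7c3∈{7}] nothing but 7 survives at r7c3. So r7c3=7.
Step 35. [r9c9∈{1}] r9c9 is down to just 1, so r9c9=1.
Step 36. [r9c2∈{9}] r9c2's peers cover all but 9 ⇒ r9c2=9.
Step 37. [r1c5∈{8}] r1c5 is down to just 8. So r1c5=8.
Step 38. [r2c1∈{5}] r2c1 is down to just 5. So r2c1=5.
Step 39. [r7c1∈{4}] only 4 remains possible at r7c1 ⇒ r7c1=4.
Step 40. [r5c8∈{8}] r5c8's peers cover all but 8. So r5c8=8.
Step 41. [r3c6∈{3}] only 3 remains possible at r3c6. So r3c6=3.
Step 42. [r1c6∈{4}] only 4 remains possible at r1c6, so r1c6=4.
Step 43. [r7c7∈{8}] only 8 remains possible at r7c7, so r7c7=8.
Step 44. [r3c4∈{1}] r3c4 is down to just 1 ⇒ r3c4=1.
Step 45. [r2c8∈{3}] r2c8's peers cover all but 3 ⇒ r2c8=3.
Step 46. [r6c2∈{2}] nothing but 2 survives at r6c2. So r6c2=2.

Answer: 1 7 3 9 8 4 2 5 6 / 5 4 9 7 6 2 1 3 8 / 2 6 8 1 5 3 9 7 4 / 7 8 4 5 9 1 3 6 2 / 9 1 5 3 2 6 4 8 7 / 3 2 6 4 7 8 5 1 9 / 4 3 7 6 1 9 8 2 5 / 8 5 1 2 4 7 6 9 3 / 6 9 2 8 3 5 7 4 1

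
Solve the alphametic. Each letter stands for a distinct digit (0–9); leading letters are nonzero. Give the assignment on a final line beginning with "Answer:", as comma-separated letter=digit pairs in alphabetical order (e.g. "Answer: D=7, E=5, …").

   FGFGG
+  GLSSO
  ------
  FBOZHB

Step 1. [col 1: G + O ≡ B (mod 10)] several values work for O in column 1 (G + O ≡ B (mod 10), carry-in 0); try O=2 ⇒ O=2.
Step 2. [col 1: G + O ≡ B (mod 10)] column 1 (G + O ≡ B (mod 10), carry-in 0) doesn't pin B yet; pick B=0 and continue. So B=0.
Step 3. [F] the sum has 6 digits but both addends have 5; that extra leading digit F is the final carry, namely 1. So F=1.
Step 4. [col 1: G + O ≡ B (mod 10)] in column 1 we have G+O≡B with carry-in 0; given O=2, B=0 and digits 0,1,2 already taken and all letters distinct, that pins G to 8, so G=8.
Step 5. [col 2: G + S ≡ H (mod 10)] S=7 is one option consistent with column 2 (G + S ≡ H (mod 10), carry-in 1) — take it ⇒ S=7.
Step 6. [col 2: G + S ≡ H (mod 10)] in column 2 we have G+S≡H with carry-in 1; given G=8, S=7 and digits 0,1,2,7,8 already taken and all letters distinct, that pins H to 6 ⇒ H=6.
Step 7. [col 3: F + S ≡ Z (mod 10)] from column 3 (F=1, S=7, carry-in 1, digits 0,1,2,6,7,8 already taken and all letters distinct): Z must equal 9. So Z=9.
Step 8. [col 4: G + L ≡ O (mod 10)] column 4 reads G+L+carry(0)=O with G=8, O=2; with digits 0,1,2,6,7,8,9 already taken and all letters distinct, the only value for L is 4, so L=4.

Answer: B=0, F=1, G=8, H=6, L=4, O=2, S=7, Z=9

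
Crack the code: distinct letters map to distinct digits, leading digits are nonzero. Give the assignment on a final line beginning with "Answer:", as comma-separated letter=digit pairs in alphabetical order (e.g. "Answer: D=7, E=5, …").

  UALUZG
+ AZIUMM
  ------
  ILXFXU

Step 1. [col 1: G + M ≡ U (mod 10)] U=1 is one option consistent with column 1 (G + M ≡ U (mod 10), carry-in 0) — take it. So U=1.
Step 2. [col 1: G + M ≡ U (mod 10)] no forcing yet in column 1 (carry-in 0); G=7 is free and consistent — try it ⇒ G=7.
Step 3. [col 1: G + M ≡ U (mod 10)] column 1: given G=7, U=1, carry-in 0, and digits 1,7 already taken and all letters distinct, G+M≡U (mod 10) forces M=4. So M=4.
Step 4. [col 2: Z + M ≡ X (mod 10)] several values work for Z in column 2 (Z + M ≡ X (mod 10), carry-in 1); try Z=5, so Z=5.
Step 5. [col 2: Z + M ≡ X (mod 10)] from column 2 (Z=5, M=4, carry-in 1, digits 1,4,5,7 already taken and all letters distinct): X must equal 0, so X=0.
Step 6. [col 3: U + U ≡ F (mod 10)] from column 3 (U=1, carry-in 1, digits 0,1,4,5,7 already taken and all letters distinct): F must equal 3. So F=3.
Step 7. [col 4: L + I ≡ X (mod 10)] column 4 (L + I ≡ X (mod 10), carry-in 0) doesn't pin L yet; pick L=2 and continue. So L=2.
Step 8. [col 4: L + I ≡ X (mod 10)] column 4 reads L+I+carry(0)=X with L=2, X=0; with digits 0,1,2,3,4,5,7 already taken and all letters distinct, the only value for I is 8, so I=8.
Step 9. [col 5: A + Z ≡ L (mod 10)] in column 5 we have A+Z≡L with carry-in 1; given Z=5, L=2 and digits 0,1,2,3,4,5,7,8 already taken and all letters distinct, that pins A to 6 ⇒ A=6.

Answer: A=6, F=3, G=7, I=8, L=2, M=4, U=1, X=0, Z=5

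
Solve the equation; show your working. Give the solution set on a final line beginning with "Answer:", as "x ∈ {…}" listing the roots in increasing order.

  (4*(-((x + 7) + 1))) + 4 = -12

Step 1. [(4*(-((x + 7) + 1))) + 4 = -12] 4 | LHS and 4 | -12: pull 4 out. So factor: (-((x + 7) + 1)) + 1 = -3.
Step 2. [(-((x + 7) + 1)) + 1 = -3] the outer +1 inverts by subtracting 1. So sub: -((x + 7) + 1) = -4.
Step 3. [-((x + 7) + 1) = -4] leading − — multiply by −1. So neg: (x + 7) + 1 = 4.
Step 4. [(x + 7) + 1 = 4] peel the +1: subtract 1 from each side, so sub: x + 7 = 3.
Step 5. [x + 7 = 3] +7 is outermost — subtract 7 both sides ⇒ sub: x = -4.

Answer: x ∈ {-4}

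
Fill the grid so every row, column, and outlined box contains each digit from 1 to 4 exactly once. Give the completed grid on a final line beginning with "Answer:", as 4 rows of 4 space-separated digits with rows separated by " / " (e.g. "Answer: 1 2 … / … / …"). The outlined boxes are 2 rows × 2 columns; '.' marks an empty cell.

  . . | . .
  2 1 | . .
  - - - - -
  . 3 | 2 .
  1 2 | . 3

Step 1. [r2c4∈{4}] r2c4 has the single candidate 4 ⇒ r2c4=4.
Step 2. [r1c1∈{3,4}] 3 has one home in col 1: r1c1. So r1c1=3.
Step 3. [r3c4∈{1}] r3c4's peers cover all but 1. So r3c4=1.
Step 4. [r1c4∈{2}] nothing but 2 survives at r1c4. So r1c4=2.
Step 5. [r1c3∈{1}] r1c3's peers cover all but 1, so r1c3=1.
Step 6. [r4c3∈{4}] only 4 remains possible at r4c3 ⇒ r4c3=4.
Step 7. [r1c2∈{4}] nothing but 4 survives at r1c2. So r1c2=4.
Step 8. [r3c1∈{4}] nothing but 4 survives at r3c1. So r3c1=4.
Step 9. [r2c3∈{3}] r2c3's peers cover all but 3. So r2c3=3.

Answer: 3 4 1 2 / 2 1 3 4 / 4 3 2 1 / 1 2 4 3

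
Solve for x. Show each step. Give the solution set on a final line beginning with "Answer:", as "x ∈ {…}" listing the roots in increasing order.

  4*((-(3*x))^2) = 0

Step 1. [4*((-(3*x))^2) = 0] 4·(inner) — divide through by 4 ⇒ div: (-(3*x))^2 = 0.
Step 2. [(-(3*x))^2 = 0] 0 ≥ 0, LHS is (·)² — take ±√ ⇒ sqrt: -(3*x) = 0.
Step 3. [-(3*x) = 0] flip signs both sides, so neg: 3*x = 0.
Step 4. [3*x = 0] 3 out front; divide by 3 ⇒ div: x = 0.

Answer: x ∈ {0}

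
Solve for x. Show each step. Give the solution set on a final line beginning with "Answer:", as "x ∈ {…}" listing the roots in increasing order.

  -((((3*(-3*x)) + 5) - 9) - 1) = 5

Step 1. [-((((3*(-3*x)) + 5) - 9) - 1) = 5] flip signs both sides. So neg: (((3*(-3*x)) + 5) - 9) - 1 = -5.
Step 2. [(((3*(-3*x)) + 5) - 9) - 1 = -5] the outer -1 inverts by adding 1 ⇒ sub: ((3*(-3*x)) + 5) - 9 = -4.
Step 3. [((3*(-3*x)) + 5) - 9 = -4] -9 is outermost — add 9 both sides. So sub: (3*(-3*x)) + 5 = 5.
Step 4. [(3*(-3*x)) + 5 = 5] the outer +5 inverts by subtracting 5, so sub: 3*(-3*x) = 0.
Step 5. [3*(-3*x) = 0] LHS = 3·(…); ÷3 both sides, so div: -3*x = 0.
Step 6. [-3*x = 0] divide by the outer -3, so div: x = 0.

Answer: x ∈ {0}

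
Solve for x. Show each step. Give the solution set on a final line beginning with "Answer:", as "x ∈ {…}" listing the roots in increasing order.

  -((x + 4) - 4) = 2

Step 1. [-((x + 4) - 4) = 2] leading − — multiply by −1. So neg: (x + 4) - 4 = -2.
Step 2. [(x + 4) - 4 = -2] the outer -4 inverts by adding 4, so sub: x + 4 = 2.
Step 3. [x + 4 = 2] 4 comes off first (subtract 4), so sub: x = -2.

Answer: x ∈ {-2}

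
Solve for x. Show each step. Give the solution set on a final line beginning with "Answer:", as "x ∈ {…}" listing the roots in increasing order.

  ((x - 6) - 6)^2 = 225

Step 1. [((x - 6) - 6)^2 = 225] 225 ≥ 0, LHS is (·)² — take ±√. So sqrt: (x - 6) - 6 = 15 or -15.
Step 2. [(x - 6) - 6 = 15 or -15] peel the -6: add 6 from each side. So sub: x - 6 = 21 or -9.
Step 3. [x - 6 = 21 or -9] add 6: x sits inside (… - 6). So sub: x = 27 or -3.

Answer: x ∈ {-3, 27}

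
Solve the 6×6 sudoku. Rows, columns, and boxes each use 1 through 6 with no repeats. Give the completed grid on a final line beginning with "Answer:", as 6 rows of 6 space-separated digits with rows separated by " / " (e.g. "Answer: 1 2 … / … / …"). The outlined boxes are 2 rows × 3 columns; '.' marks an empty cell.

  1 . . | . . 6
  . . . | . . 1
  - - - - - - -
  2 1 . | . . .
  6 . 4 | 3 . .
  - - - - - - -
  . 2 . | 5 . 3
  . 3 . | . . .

Step 1. [r6c4∈{1,2,4,6}] across col 4, 1 lands solely at r6c4 ⇒ r6c4=1.
Step 2. [r4c2∈{5}] r4c2's peers cover all but 5, so r4c2=5.
Step 3. [r2c1∈{3,4,5}] r2c1 is the only open cell in col 1 admitting 3. So r2c1=3.
Step 4. [r1c5∈{2,3,4,5}] r1c5 is the only open cell in row 1 admitting 3, so r1c5=3.
Step 5. [r2c5∈{2,4,5}] in box 2, 5 fits only at r2c5 ⇒ r2c5=5.
Step 6. [r6c1∈{4,5}] r6c1 is the only open cell in col 1 admitting 5, so r6c1=5.
Step 7. [r6c3∈{6}] nothing but 6 survives at r6c3, so r6c3=6.
Step 8. [r1c2∈{4}] r1c2 is down to just 4 ⇒ r1c2=4.
Step 9. [r1c4∈{2}] nothing but 2 survives at r1c4 ⇒ r1c4=2.
Step 10. [r4c6∈{2}] r4c6 is down to just 2. So r4c6=2.
Step 11. [r6c6∈{4}] r6c6 is down to just 4, so r6c6=4.
Step 12. [r3c4∈{4,6}] across col 4, 6 lands solely at r3c4 ⇒ r3c4=6.
Step 13. [r3c3∈{3}] only 3 remains possible at r3c3, so r3c3=3.
Step 14. [r5c3∈{1}] r5c3's peers cover all but 1, so r5c3=1.
Step 15. [r4c5∈{1}] only 1 remains possible at r4c5. So r4c5=1.
Step 16. [r6c5∈{2}] nothing but 2 survives at r6c5, so r6c5=2.
Step 17. [r3c6∈{5}] nothing but 5 survives at r3c6, so r3c6=5.
Step 18. [r2c2∈{6}] r2c2's peers cover all but 6. So r2c2=6.
Step 19. [r5c1∈{4}] r5c1's peers cover all but 4, so r5c1=4.
Step 20. [r2c4∈{4}] only 4 remains possible at r2c4 ⇒ r2c4=4.
Step 21. [r1c3∈{5}] r1c3 has the single candidate 5, so r1c3=5.
Step 22. [r5c5∈{6}] r5c5 is down to just 6 ⇒ r5c5=6.
Step 23. [r3c5∈{4}] r3c5 has the single candidate 4. So r3c5=4.
Step 24. [r2c3∈{2}] nothing but 2 survives at r2c3. So r2c3=2.

Answer: 1 4 5 2 3 6 / 3 6 2 4 5 1 / 2 1 3 6 4 5 / 6 5 4 3 1 2 / 4 2 1 5 6 3 / 5 3 6 1 2 4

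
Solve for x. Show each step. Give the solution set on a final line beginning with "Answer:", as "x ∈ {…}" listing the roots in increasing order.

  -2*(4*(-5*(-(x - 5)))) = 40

Step 1. [-2*(4*(-5*(-(x - 5)))) = 40] LHS = -2·(…); ÷-2 both sides ⇒ div: 4*(-5*(-(x - 5))) = -20.
Step 2. [4*(-5*(-(x - 5))) = -20] LHS = 4·(…); ÷4 both sides, so div: -5*(-(x - 5)) = -5.
Step 3. [-5*(-(x - 5)) = -5] -5·(inner) — divide through by -5. So div: -(x - 5) = 1.
Step 4. [-(x - 5) = 1] leading − — multiply by −1, so neg: x - 5 = -1.
Step 5. [x - 5 = -1] peel the -5: add 5 from each side ⇒ sub: x = 4.

Answer: x ∈ {4}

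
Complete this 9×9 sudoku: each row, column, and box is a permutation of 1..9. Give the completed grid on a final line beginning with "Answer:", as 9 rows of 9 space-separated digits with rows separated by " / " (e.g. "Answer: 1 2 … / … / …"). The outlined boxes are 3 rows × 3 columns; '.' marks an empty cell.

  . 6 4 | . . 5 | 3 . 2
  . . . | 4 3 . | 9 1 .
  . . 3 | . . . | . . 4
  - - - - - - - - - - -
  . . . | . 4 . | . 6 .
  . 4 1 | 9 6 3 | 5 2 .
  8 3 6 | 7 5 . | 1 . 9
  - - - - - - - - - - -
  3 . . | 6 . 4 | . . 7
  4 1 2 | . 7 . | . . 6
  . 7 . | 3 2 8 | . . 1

Step 1. [r4c4∈{1,2,8}] 8 has one home in box 5: r4c4, so r4c4=8.
Step 2. [r2c9∈{5,8}] across col 9, 5 lands solely at r2c9, so r2c9=5.
Step 3. [r3c4∈{1,2}] 2 has one home in col 4: r3c4, so r3c4=2.
Step 4. [r5c1∈{7}] only 7 remains possible at r5c1, so r5c1=7.
Step 5. [r8c7∈{8}] r8c7 is down to just 8. So r8c7=8.
Step 6. [r1c4∈{1}] r1c4's peers cover all but 1. So r1c4=1.
Step 7. [r1c1∈{9}] r1c1 has the single candidate 9 ⇒ r1c1=9.
Step 8. [r8c6∈{9}] nothing but 9 survives at r8c6. So r8c6=9.
Step 9. [r1c8∈{7,8}] r1c8 is the only open cell in row 1 admitting 7, so r1c8=7.
Step 10. [r2c3∈{7,8}] 7 has one home in col 3: r2c3 ⇒ r2c3=7.
Step 11. [r7c3∈{5,8,9}] col 3 places 8 nowhere but r7c3, so r7c3=8.
Step 12. [r3c8∈{8}] only 8 remains possible at r3c8, so r3c8=8.
Step 13. [r3c2∈{5}] only 5 remains possible at r3c2 ⇒ r3c2=5.
Step 14. [r7c2∈{9}] r7c2 is down to just 9. So r7c2=9.
Step 15. [r9c3∈{5}] only 5 remains possible at r9c3 ⇒ r9c3=5.
Step 16. [r4c2∈{2}] r4c2 is down to just 2 ⇒ r4c2=2.
Step 17. [r9c8∈{4,9}] in row 9, 9 fits only at r9c8 ⇒ r9c8=9.
Step 18. [r7c8∈{5}] nothing but 5 survives at r7c8 ⇒ r7c8=5.
Step 19. [r2c6∈{6}] only 6 remains possible at r2c6 ⇒ r2c6=6.
Step 20. [r4c3∈{9}] nothing but 9 survives at r4c3, so r4c3=9.
Step 21. [r2c2∈{8}] only 8 remains possible at r2c2. So r2c2=8.
Step 22. [r3c5∈{9}] r3c5's peers cover all but 9. So r3c5=9.
Step 23. [r3c7∈{6}] r3c7 is down to just 6. So r3c7=6.
Step 24. [r8c4∈{5}] r8c4 is down to just 5, so r8c4=5.
Step 25. [r7c5∈{1}] nothing but 1 survives at r7c5, so r7c5=1.
Step 26. [r4c7∈{7}] r4c7's peers cover all but 7 ⇒ r4c7=7.
Step 27. [r3c6∈{7}] r3c6 has the single candidate 7, so r3c6=7.
Step 28. [r8c8∈{3}] r8c8 is down to just 3 ⇒ r8c8=3.
Step 29. [r6c8∈{4}] only 4 remains possible at r6c8, so r6c8=4.
Step 30. [r4c6∈{1}] r4c6 has the single candidate 1. So r4c6=1.
Step 31. [r1c5∈{8}] r1c5 has the single candidate 8, so r1c5=8.
Step 32. [r9c1∈{6}] r9c1's peers cover all but 6. So r9c1=6.
Step 33. [r9c7∈{4}] nothing but 4 survives at r9c7 ⇒ r9c7=4.
Step 34. [r2c1∈{2}] r2c1 has the single candidate 2 ⇒ r2c1=2.
Step 35. [r4c9∈{3}] r4c9 is down to just 3, so r4c9=3.
Step 36. [r4c1∈{5}] r4c1's peers cover all but 5. So r4c1=5.
Step 37. [r6c6∈{2}] r6c6 is down to just 2 ⇒ r6c6=2.
Step 38. [r7c7∈{2}] r7c7 is down to just 2 ⇒ r7c7=2.
Step 39. [r5c9∈{8}] r5c9's peers cover all but 8 ⇒ r5c9=8.
Step 40. [r3c1∈{1}] r3c1 is down to just 1, so r3c1=1.

Answer: 9 6 4 1 8 5 3 7 2 / 2 8 7 4 3 6 9 1 5 / 1 5 3 2 9 7 6 8 4 / 5 2 9 8 4 1 7 6 3 / 7 4 1 9 6 3 5 2 8 / 8 3 6 7 5 2 1 4 9 / 3 9 8 6 1 4 2 5 7 / 4 1 2 5 7 9 8 3 6 / 6 7 5 3 2 8 4 9 1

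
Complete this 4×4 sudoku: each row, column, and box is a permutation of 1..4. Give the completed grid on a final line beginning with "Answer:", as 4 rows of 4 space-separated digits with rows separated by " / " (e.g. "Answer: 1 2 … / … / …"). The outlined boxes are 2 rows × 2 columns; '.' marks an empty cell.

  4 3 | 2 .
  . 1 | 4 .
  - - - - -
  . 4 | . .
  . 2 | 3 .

Step 1. [r3c3∈{1}] only 1 remains possible at r3c3. So r3c3=1.
Step 2. [r1c4∈{1}] only 1 remains possible at r1c4. So r1c4=1.
Step 3. [r4c1∈{1}] only 1 remains possible at r4c1. So r4c1=1.
Step 4. [r3c1∈{3}] r3c1's peers cover all but 3, so r3c1=3.
Step 5. [r2c1∈{2}] only 2 remains possible at r2c1, so r2c1=2.
Step 6. [r4c4∈{4}] r4c4's peers cover all but 4. So r4c4=4.
Step 7. [r2c4∈{3}] r2c4 has the single candidate 3, so r2c4=3.
Step 8. [r3c4∈{2}] r3c4's peers cover all but 2 ⇒ r3c4=2.

Answer: 4 3 2 1 / 2 1 4 3 / 3 4 1 2 / 1 2 3 4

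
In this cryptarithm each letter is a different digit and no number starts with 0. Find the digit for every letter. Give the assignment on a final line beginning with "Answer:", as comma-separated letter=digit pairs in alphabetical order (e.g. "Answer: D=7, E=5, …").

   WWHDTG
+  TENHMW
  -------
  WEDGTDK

Step 1. [col 1: G + W ≡ K (mod 10)] G=4 is one option consistent with column 1 (G + W ≡ K (mod 10), carry-in 0) — take it, so G=4.
Step 2. [col 1: G + W ≡ K (mod 10)] no forcing yet in column 1 (carry-in 0); W=1 is free and consistent — try it, so W=1.
Step 3. [col 1: G + W ≡ K (mod 10)] column 1 reads G+W+carry(0)=K with G=4, W=1; with digits 1,4 already taken and all letters distinct, the only value for K is 5 ⇒ K=5.
Step 4. [col 2: T + M ≡ D (mod 10)] column 2 (T + M ≡ D (mod 10), carry-in 0) doesn't pin M yet; pick M=3 and continue. So M=3.
Step 5. [col 2: T + M ≡ D (mod 10)] T=9 is one option consistent with column 2 (T + M ≡ D (mod 10), carry-in 0) — take it ⇒ T=9.
Step 6. [col 2: T + M ≡ D (mod 10)] from column 2 (T=9, M=3, carry-in 0, digits 1,3,4,5,9 already taken and all letters distinct): D must equal 2, so D=2.
Step 7. [col 3: D + H ≡ T (mod 10)] column 3: given D=2, T=9, carry-in 1, and digits 1,2,3,4,5,9 already taken and all letters distinct, D+H≡T (mod 10) forces H=6 ⇒ H=6.
Step 8. [col 4: H + N ≡ G (mod 10)] in column 4 we have H+N≡G with carry-in 0; given H=6, G=4 and digits 1,2,3,4,5,6,9 already taken and all letters distinct, that pins N to 8. So N=8.
Step 9. [col 5: W + E ≡ D (mod 10)] from column 5 (W=1, D=2, carry-in 1, digits 1,2,3,4,5,6,8,9 already taken and all letters distinct): E must equal 0. So E=0.

Answer: D=2, E=0, G=4, H=6, K=5, M=3, N=8, T=9, W=1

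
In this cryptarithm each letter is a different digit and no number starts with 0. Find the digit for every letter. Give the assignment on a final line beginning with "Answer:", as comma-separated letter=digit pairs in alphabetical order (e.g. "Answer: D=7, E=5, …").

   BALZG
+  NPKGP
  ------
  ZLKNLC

Step 1. [Z] Z is the leading digit of a 6-digit sum of two 5-digit numbers; the final carry is exactly 1. So Z=1.
Step 2. [col 1: G + P ≡ C (mod 10)] several values work for P in column 1 (G + P ≡ C (mod 10), carry-in 0); try P=8, so P=8.
Step 3. [col 1: G + P ≡ C (mod 10)] C=0 is one option consistent with column 1 (G + P ≡ C (mod 10), carry-in 0) — take it. So C=0.
Step 4. [col 1: G + P ≡ C (mod 10)] column 1: given P=8, C=0, carry-in 0, and digits 0,1,8 already taken and all letters distinct, G+P≡C (mod 10) forces G=2. So G=2.
Step 5. [col 2: Z + G ≡ L (mod 10)] column 2 reads Z+G+carry(1)=L with Z=1, G=2; with digits 0,1,2,8 already taken and all letters distinct, the only value for L is 4, so L=4.
Step 6. [col 3: L + K ≡ N (mod 10)] several values work for N in column 3 (L + K ≡ N (mod 10), carry-in 0); try N=7, so N=7.
Step 7. [col 3: L + K ≡ N (mod 10)] in column 3 we have L+K≡N with carry-in 0; given L=4, N=7 and digits 0,1,2,4,7,8 already taken and all letters distinct, that pins K to 3. So K=3.
Step 8. [col 4: A + P ≡ K (mod 10)] column 4: given P=8, K=3, carry-in 0, and digits 0,1,2,3,4,7,8 already taken and all letters distinct, A+P≡K (mod 10) forces A=5 ⇒ A=5.
Step 9. [col 5: B + N ≡ L (mod 10)] column 5 reads B+N+carry(1)=L with N=7, L=4; with digits 0,1,2,3,4,5,7,8 already taken and all letters distinct, the only value for B is 6 ⇒ B=6.

Answer: A=5, B=6, C=0, G=2, K=3, L=4, N=7, P=8, Z=1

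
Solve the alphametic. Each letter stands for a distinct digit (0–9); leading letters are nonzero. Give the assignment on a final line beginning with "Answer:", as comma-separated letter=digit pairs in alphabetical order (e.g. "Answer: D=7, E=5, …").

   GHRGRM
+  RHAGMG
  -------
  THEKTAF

Step 1. [col 1: M + G ≡ F (mod 10)] M=2 is one option consistent with column 1 (M + G ≡ F (mod 10), carry-in 0) — take it ⇒ M=2.
Step 2. [col 1: M + G ≡ F (mod 10)] no forcing yet in column 1 (carry-in 0); G=5 is free and consistent — try it. So G=5.
Step 3. [T] adding two 6-digit numbers gives at most 6+1 digits, and here it does — T is that final carry and must be 1. So T=1.
Step 4. [col 1: M + G ≡ F (mod 10)] in column 1 we have M+G≡F with carry-in 0; given M=2, G=5 and digits 1,2,5 already taken and all letters distinct, that pins F to 7 ⇒ F=7.
Step 5. [col 2: R + M ≡ A (mod 10)] A=0 is one option consistent with column 2 (R + M ≡ A (mod 10), carry-in 0) — take it. So A=0.
Step 6. [col 2: R + M ≡ A (mod 10)] in column 2 we have R+M≡A with carry-in 0; given M=2, A=0 and digits 0,1,2,5,7 already taken and all letters distinct, that pins R to 8. So R=8.
Step 7. [col 4: R + A ≡ K (mod 10)] from column 4 (R=8, A=0, carry-in 1, digits 0,1,2,5,7,8 already taken and all letters distinct): K must equal 9 ⇒ K=9.
Step 8. [col 5: H + H ≡ E (mod 10)] from column 5 (nothing yet, carry-in 0, digits 0,1,2,5,7,8,9 already taken and all letters distinct): H must equal 3 ⇒ H=3.
Step 9. [col 5: H + H ≡ E (mod 10)] column 5 reads H+H+carry(0)=E with H=3; with digits 0,1,2,3,5,7,8,9 already taken and all letters distinct, the only value for E is 6. So E=6.

Answer: A=0, E=6, F=7, G=5, H=3, K=9, M=2, R=8, T=1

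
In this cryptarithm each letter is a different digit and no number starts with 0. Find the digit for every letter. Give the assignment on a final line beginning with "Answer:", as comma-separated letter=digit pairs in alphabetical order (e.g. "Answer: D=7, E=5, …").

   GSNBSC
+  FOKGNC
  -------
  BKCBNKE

Step 1. [col 1: C + C ≡ E (mod 10)] column 1 (C + C ≡ E (mod 10), carry-in 0) doesn't pin C yet; pick C=4 and continue. So C=4.
Step 2. [col 1: C + C ≡ E (mod 10)] in column 1 we have C+C≡E with carry-in 0; given C=4 and digits 4 already taken and all letters distinct, that pins E to 8, so E=8.
Step 3. [col 2: S + N ≡ K (mod 10)] column 2 (S + N ≡ K (mod 10), carry-in 0) doesn't pin K yet; pick K=2 and continue ⇒ K=2.
Step 4. [B] adding two 6-digit numbers gives at most 6+1 digits, and here it does — B is that final carry and must be 1, so B=1.
Step 5. [col 2: S + N ≡ K (mod 10)] several values work for N in column 2 (S + N ≡ K (mod 10), carry-in 0); try N=9. So N=9.
Step 6. [col 2: S + N ≡ K (mod 10)] column 2 reads S+N+carry(0)=K with N=9, K=2; with digits 1,2,4,8,9 already taken and all letters distinct, the only value for S is 3. So S=3.
Step 7. [col 3: B + G ≡ N (mod 10)] in column 3 we have B+G≡N with carry-in 1; given B=1, N=9 and digits 1,2,3,4,8,9 already taken and all letters distinct, that pins G to 7 ⇒ G=7.
Step 8. [col 5: S + O ≡ C (mod 10)] column 5 reads S+O+carry(1)=C with S=3, C=4; with digits 1,2,3,4,7,8,9 already taken and all letters distinct, the only value for O is 0, so O=0.
Step 9. [col 6: G + F ≡ K (mod 10)] in column 6 we have G+F≡K with carry-in 0; given G=7, K=2 and digits 0,1,2,3,4,7,8,9 already taken and all letters distinct, that pins F to 5. So F=5.

Answer: B=1, C=4, E=8, F=5, G=7, K=2, N=9, O=0, S=3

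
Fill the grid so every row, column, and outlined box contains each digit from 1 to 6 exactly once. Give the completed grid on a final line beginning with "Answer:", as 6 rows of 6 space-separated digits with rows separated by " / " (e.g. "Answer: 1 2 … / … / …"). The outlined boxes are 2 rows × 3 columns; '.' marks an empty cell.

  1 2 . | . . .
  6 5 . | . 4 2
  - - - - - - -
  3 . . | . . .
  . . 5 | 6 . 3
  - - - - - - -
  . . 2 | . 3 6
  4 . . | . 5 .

Step 1. [r3c6∈{1,4,5}] 4 has one home in col 6: r3c6 ⇒ r3c6=4.
Step 2. [r5c2∈{1}] r5c2 has the single candidate 1. So r5c2=1.
Step 3. [r3c4∈{1,2,5}] across row 3, 5 lands solely at r3c4, so r3c4=5.
Step 4. [r2c3∈{3}] only 3 remains possible at r2c3, so r2c3=3.
Step 5. [r3c3∈{1,6}] r3c3 is the only open cell in col 3 admitting 1. So r3c3=1.
Step 6. [r6c4∈{1,2}] in row 6, 2 fits only at r6c4, so r6c4=2.
Step 7. [r3c5∈{2}] nothing but 2 survives at r3c5 ⇒ r3c5=2.
Step 8. [r6c2∈{3,6}] 3 has one home in row 6: r6c2. So r6c2=3.
Step 9. [r3c2∈{6}] only 6 remains possible at r3c2, so r3c2=6.
Step 10. [r4c5∈{1}] r4c5's peers cover all but 1. So r4c5=1.
Step 11. [r6c6∈{1}] r6c6 has the single candidate 1 ⇒ r6c6=1.
Step 12. [r1c6∈{5}] nothing but 5 survives at r1c6. So r1c6=5.
Step 13. [r6c3∈{6}] nothing but 6 survives at r6c3, so r6c3=6.
Step 14. [r4c1∈{2}] r4c1 is down to just 2, so r4c1=2.
Step 15. [r1c4∈{3}] nothing but 3 survives at r1c4, so r1c4=3.
Step 16. [r4c2∈{4}] r4c2's peers cover all but 4 ⇒ r4c2=4.
Step 17. [r1c5∈{6}] r1c5 is down to just 6. So r1c5=6.
Step 18. [r1c3∈{4}] r1c3 is down to just 4 ⇒ r1c3=4.
Step 19. [r2c4∈{1}] only 1 remains possible at r2c4 ⇒ r2c4=1.
Step 20. [r5c4∈{4}] r5c4's peers cover all but 4. So r5c4=4.
Step 21. [r5c1∈{5}] r5c1 is down to just 5 ⇒ r5c1=5.

Answer: 1 2 4 3 6 5 / 6 5 3 1 4 2 / 3 6 1 5 2 4 / 2 4 5 6 1 3 / 5 1 2 4 3 6 / 4 3 6 2 5 1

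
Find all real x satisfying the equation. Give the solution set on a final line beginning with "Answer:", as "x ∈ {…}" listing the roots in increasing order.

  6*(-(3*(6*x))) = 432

Step 1. [6*(-(3*(6*x))) = 432] 6·(inner) — divide through by 6. So div: -(3*(6*x)) = 72.
Step 2. [-(3*(6*x)) = 72] flip signs both sides ⇒ neg: 3*(6*x) = -72.
Step 3. [3*(6*x) = -72] leading coefficient 3: divide by 3 ⇒ div: 6*x = -24.
Step 4. [6*x = -24] divide by the outer 6, so div: x = -4.

Answer: x ∈ {-4}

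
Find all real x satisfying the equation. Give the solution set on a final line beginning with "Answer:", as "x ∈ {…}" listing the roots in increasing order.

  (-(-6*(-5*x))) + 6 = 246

Step 1. [(-(-6*(-5*x))) + 6 = 246] the outer +6 inverts by subtracting 6. So sub: -(-6*(-5*x)) = 240.
Step 2. [-(-6*(-5*x)) = 240] leading − — multiply by −1, so neg: -6*(-5*x) = -240.
Step 3. [-6*(-5*x) = -240] divide by the outer -6. So div: -5*x = 40.
Step 4. [-5*x = 40] LHS = -5·(…); ÷-5 both sides. So div: x = -8.

Answer: x ∈ {-8}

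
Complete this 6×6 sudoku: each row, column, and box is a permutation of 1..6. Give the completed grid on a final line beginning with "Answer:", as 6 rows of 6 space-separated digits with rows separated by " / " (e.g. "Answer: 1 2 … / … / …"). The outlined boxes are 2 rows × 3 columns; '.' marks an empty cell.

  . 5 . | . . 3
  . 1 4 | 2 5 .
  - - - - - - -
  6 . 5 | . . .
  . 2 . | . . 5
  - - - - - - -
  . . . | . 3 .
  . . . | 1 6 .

Step 1. [r6c1∈{2,3,4,5}] r6c1 is the only open cell in row 6 admitting 5, so r6c1=5.
Step 2. [r3c6∈{1,2,4}] 1 has one home in col 6: r3c6, so r3c6=1.
Step 3. [r4c5∈{4}] only 4 remains possible at r4c5. So r4c5=4.
Step 4. [r5c1∈{1,2,4}] across col 1, 4 lands solely at r5c1 ⇒ r5c1=4.
Step 5. [r5c3∈{1,2,6}] across row 5, 1 lands solely at r5c3, so r5c3=1.
Step 6. [r4c3∈{3}] r4c3 has the single candidate 3 ⇒ r4c3=3.
Step 7. [r6c3∈{2}] r6c3 is down to just 2, so r6c3=2.
Step 8. [r2c6∈{6}] nothing but 6 survives at r2c6 ⇒ r2c6=6.
Step 9. [r4c4∈{6}] r4c4's peers cover all but 6 ⇒ r4c4=6.
Step 10. [r5c2∈{6}] only 6 remains possible at r5c2. So r5c2=6.
Step 11. [r3c5∈{2}] r3c5 is down to just 2, so r3c5=2.
Step 12. [r1c3∈{6}] r1c3 is down to just 6, so r1c3=6.
Step 13. [r3c2∈{4}] r3c2 has the single candidate 4, so r3c2=4.
Step 14. [r4c1∈{1}] r4c1's peers cover all but 1, so r4c1=1.
Step 15. [r1c4∈{4}] r1c4 has the single candidate 4. So r1c4=4.
Step 16. [r5c6∈{2}] r5c6 has the single candidate 2, so r5c6=2.
Step 17. [r5c4∈{5}] r5c4 is down to just 5, so r5c4=5.
Step 18. [r2c1∈{3}] r2c1 is down to just 3, so r2c1=3.
Step 19. [r6c6∈{4}] nothing but 4 survives at r6c6. So r6c6=4.
Step 20. [r3c4∈{3}] r3c4 has the single candidate 3. So r3c4=3.
Step 21. [r1c5∈{1}] only 1 remains possible at r1c5 ⇒ r1c5=1.
Step 22. [r1c1∈{2}] r1c1 has the single candidate 2 ⇒ r1c1=2.
Step 23. [r6c2∈{3}] r6c2 has the single candidate 3, so r6c2=3.

Answer: 2 5 6 4 1 3 / 3 1 4 2 5 6 / 6 4 5 3 2 1 / 1 2 3 6 4 5 / 4 6 1 5 3 2 / 5 3 2 1 6 4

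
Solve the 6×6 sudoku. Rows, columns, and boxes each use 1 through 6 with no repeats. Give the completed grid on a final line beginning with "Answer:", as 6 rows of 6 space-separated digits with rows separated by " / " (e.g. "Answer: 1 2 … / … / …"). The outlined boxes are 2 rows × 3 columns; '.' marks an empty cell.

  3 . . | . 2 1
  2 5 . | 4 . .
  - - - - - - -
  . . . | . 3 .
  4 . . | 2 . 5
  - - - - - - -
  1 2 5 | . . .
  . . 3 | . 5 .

Step 1. [r2c5∈{6}] r2c5's peers cover all but 6, so r2c5=6.
Step 2. [r6c1∈{6}] only 6 remains possible at r6c1. So r6c1=6.
Step 3. [r4c5∈{1}] only 1 remains possible at r4c5, so r4c5=1.
Step 4. [r3c4∈{6}] r3c4 is down to just 6, so r3c4=6.
Step 5. [r1c3∈{4,6}] across col 3, 4 lands solely at r1c3, so r1c3=4.
Step 6. [r5c5∈{4}] r5c5 is down to just 4 ⇒ r5c5=4.
Step 7. [r4c2∈{3,6}] r4c2 is the only open cell in row 4 admitting 3, so r4c2=3.
Step 8. [r2c6∈{3}] only 3 remains possible at r2c6. So r2c6=3.
Step 9. [r3c3∈{1,2}] across row 3, 2 lands solely at r3c3, so r3c3=2.
Step 10. [r6c2∈{4}] r6c2 has the single candidate 4. So r6c2=4.
Step 11. [r3c6∈{4}] r3c6 is down to just 4 ⇒ r3c6=4.
Step 12. [r4c3∈{6}] r4c3 has the single candidate 6 ⇒ r4c3=6.
Step 13. [r6c4∈{1}] r6c4's peers cover all but 1, so r6c4=1.
Step 14. [r5c4∈{3}] nothing but 3 survives at r5c4 ⇒ r5c4=3.
Step 15. [r2c3∈{1}] r2c3's peers cover all but 1, so r2c3=1.
Step 16. [r6c6∈{2}] r6c6's peers cover all but 2. So r6c6=2.
Step 17. [r3c1∈{5}] r3c1's peers cover all but 5, so r3c1=5.
Step 18. [r3c2∈{1}] only 1 remains possible at r3c2, so r3c2=1.
Step 19. [r5c6∈{6}] r5c6 has the single candidate 6 ⇒ r5c6=6.
Step 20. [r1c2∈{6}] nothing but 6 survives at r1c2 ⇒ r1c2=6.
Step 21. [r1c4∈{5}] nothing but 5 survives at r1c4 ⇒ r1c4=5.

Answer: 3 6 4 5 2 1 / 2 5 1 4 6 3 / 5 1 2 6 3 4 / 4 3 6 2 1 5 / 1 2 5 3 4 6 / 6 4 3 1 5 2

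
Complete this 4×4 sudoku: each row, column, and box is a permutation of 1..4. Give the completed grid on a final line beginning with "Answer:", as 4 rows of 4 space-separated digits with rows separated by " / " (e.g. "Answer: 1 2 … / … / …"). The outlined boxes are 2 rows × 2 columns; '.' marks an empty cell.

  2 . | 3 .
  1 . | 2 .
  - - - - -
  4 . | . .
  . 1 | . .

Step 1. [r2c4∈{4}] r2c4 has the single candidate 4. So r2c4=4.
Step 2. [r4c4∈{2,3}] across row 4, 2 lands solely at r4c4. So r4c4=2.
Step 3. [r3c4∈{1,3}] r3c4 is the only open cell in col 4 admitting 3, so r3c4=3.
Step 4. [r1c2∈{4}] only 4 remains possible at r1c2, so r1c2=4.
Step 5. [r1c4∈{1}] r1c4's peers cover all but 1 ⇒ r1c4=1.
Step 6. [r3c2∈{2}] r3c2 is down to just 2 ⇒ r3c2=2.
Step 7. [r2c2∈{3}] r2c2 has the single candidate 3 ⇒ r2c2=3.
Step 8. [r4c3∈{4}] r4c3's peers cover all but 4. So r4c3=4.
Step 9. [r3c3∈{1}] nothing but 1 survives at r3c3 ⇒ r3c3=1.
Step 10. [r4c1∈{3}] r4c1 is down to just 3, so r4c1=3.

Answer: 2 4 3 1 / 1 3 2 4 / 4 2 1 3 / 3 1 4 2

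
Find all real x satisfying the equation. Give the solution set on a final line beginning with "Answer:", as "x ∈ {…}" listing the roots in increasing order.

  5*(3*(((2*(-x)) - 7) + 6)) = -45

Step 1. [5*(3*(((2*(-x)) - 7) + 6)) = -45] divide by the outer 5, so div: 3*(((2*(-x)) - 7) + 6) = -9.
Step 2. [3*(((2*(-x)) - 7) + 6) = -9] 3 out front; divide by 3, so div: ((2*(-x)) - 7) + 6 = -3.
Step 3. [((2*(-x)) - 7) + 6 = -3] the outer +6 inverts by subtracting 6, so sub: (2*(-x)) - 7 = -9.
Step 4. [(2*(-x)) - 7 = -9] add 7: x sits inside (… - 7). So sub: 2*(-x) = -2.
Step 5. [2*(-x) = -2] LHS = 2·(…); ÷2 both sides, so div: -x = -1.
Step 6. [-x = -1] flip signs both sides. So neg: x = 1.

Answer: x ∈ {1}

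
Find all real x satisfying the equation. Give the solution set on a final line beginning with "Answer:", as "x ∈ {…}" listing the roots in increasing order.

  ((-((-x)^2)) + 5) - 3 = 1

Step 1. [((-((-x)^2)) + 5) - 3 = 1] the outer -3 inverts by adding 3. So sub: (-((-x)^2)) + 5 = 4.
Step 2. [(-((-x)^2)) + 5 = 4] peel the +5: subtract 5 from each side ⇒ sub: -((-x)^2) = -1.
Step 3. [-((-x)^2) = -1] LHS negated; negate both sides, so neg: (-x)^2 = 1.
Step 4. [(-x)^2 = 1] LHS squared, RHS 1 ≥ 0: apply √ (±) ⇒ sqrt: -x = 1 or -1.
Step 5. [-x = 1 or -1] flip signs both sides. So neg: x = -1 or 1.

Answer: x ∈ {-1, 1}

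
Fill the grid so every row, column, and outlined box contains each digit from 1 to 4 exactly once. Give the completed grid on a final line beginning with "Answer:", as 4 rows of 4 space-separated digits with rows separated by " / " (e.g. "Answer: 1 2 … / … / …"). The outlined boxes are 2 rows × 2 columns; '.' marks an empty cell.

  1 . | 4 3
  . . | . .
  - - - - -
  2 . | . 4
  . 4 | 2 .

Step 1. [r3c2∈{1,3}] across col 2, 1 lands solely at r3c2, so r3c2=1.
Step 2. [r2c4∈{1,2}] 2 has one home in col 4: r2c4, so r2c4=2.
Step 3. [r2c2∈{3}] r2c2 has the single candidate 3. So r2c2=3.
Step 4. [r3c3∈{3}] only 3 remains possible at r3c3 ⇒ r3c3=3.
Step 5. [r2c3∈{1}] only 1 remains possible at r2c3 ⇒ r2c3=1.
Step 6. [r2c1∈{4}] only 4 remains possible at r2c1 ⇒ r2c1=4.
Step 7. [r4c4∈{1}] r4c4 is down to just 1. So r4c4=1.
Step 8. [r4c1∈{3}] r4c1's peers cover all but 3, so r4c1=3.
Step 9. [r1c2∈{2}] nothing but 2 survives at r1c2 ⇒ r1c2=2.

Answer: 1 2 4 3 / 4 3 1 2 / 2 1 3 4 / 3 4 2 1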